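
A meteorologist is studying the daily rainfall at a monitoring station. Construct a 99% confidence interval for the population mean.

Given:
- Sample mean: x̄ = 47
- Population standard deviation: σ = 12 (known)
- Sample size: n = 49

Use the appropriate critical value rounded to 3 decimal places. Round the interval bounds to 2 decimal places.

The population standard deviation σ is known, so use a z-interval (standard normal critical value).

For 99% confidence, z* = 2.576 (from standard normal table)

Standard error: SE = σ/√n = 12/√49 = 1.714286

Margin of error: E = z* × SE = 2.576 × 1.714286 = 4.4160

Z-interval: x̄ ± E = 47 ± 4.4160 = (42.5840, 51.4160)

Rounded to 2 decimal places:

(42.58, 51.42)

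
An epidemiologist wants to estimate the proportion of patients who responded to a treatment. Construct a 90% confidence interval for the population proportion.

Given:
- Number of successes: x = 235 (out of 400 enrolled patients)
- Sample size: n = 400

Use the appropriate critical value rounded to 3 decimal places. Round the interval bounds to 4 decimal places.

Sample proportion: p̂ = 235/400 = 0.587500

Check conditions for normal approximation:
  np̂ = 235 ≥ 10 ✓
  n(1-p̂) = 165 ≥ 10 ✓

The sample is large enough, so use a z-interval (normal approximation) for the proportion.

For 90% confidence, z* = 1.645 (from standard normal table)

Standard error: SE = √(p̂(1-p̂)/n) = √(0.587500×0.412500/400) = 0.02461421

Margin of error: E = z* × SE = 1.645 × 0.02461421 = 0.040490

Z-interval: p̂ ± E = 0.587500 ± 0.040490 = (0.547010, 0.627990)

Rounded to 4 decimal places:

(0.5470, 0.6280)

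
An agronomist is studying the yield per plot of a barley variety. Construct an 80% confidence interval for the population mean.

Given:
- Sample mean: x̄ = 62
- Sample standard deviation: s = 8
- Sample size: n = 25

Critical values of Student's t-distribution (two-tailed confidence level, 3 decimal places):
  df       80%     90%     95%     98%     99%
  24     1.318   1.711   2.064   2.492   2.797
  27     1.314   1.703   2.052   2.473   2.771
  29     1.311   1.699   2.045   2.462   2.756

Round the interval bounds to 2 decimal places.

The population standard deviation σ is unknown (only the sample standard deviation s is given), so use a t-interval with df = n - 1 = 25 - 1 = 24.

For 80% confidence with df = 24, t* = 1.318 (from t-table)

Standard error: SE = s/√n = 8/√25 = 1.600000

Margin of error: E = t* × SE = 1.318 × 1.600000 = 2.1088

T-interval: x̄ ± E = 62 ± 2.1088 = (59.8912, 64.1088)

Rounded to 2 decimal places:

(59.89, 64.11)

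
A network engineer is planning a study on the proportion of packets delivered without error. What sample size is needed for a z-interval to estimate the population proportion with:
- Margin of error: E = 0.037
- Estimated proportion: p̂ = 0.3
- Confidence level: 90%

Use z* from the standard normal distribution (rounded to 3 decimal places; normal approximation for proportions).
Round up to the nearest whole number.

Using z* for proportion z-interval (normal approximation).

For 90% confidence, z* = 1.645 (from standard normal table)

Sample size formula for proportion z-interval: n = z*²p̂(1-p̂)/E²

n = 1.645² × 0.3 × 0.7 / 0.037²
  = 2.706025 × 0.21 / 0.001369
  = 415.0951

Round up to the nearest whole number: n = 416

416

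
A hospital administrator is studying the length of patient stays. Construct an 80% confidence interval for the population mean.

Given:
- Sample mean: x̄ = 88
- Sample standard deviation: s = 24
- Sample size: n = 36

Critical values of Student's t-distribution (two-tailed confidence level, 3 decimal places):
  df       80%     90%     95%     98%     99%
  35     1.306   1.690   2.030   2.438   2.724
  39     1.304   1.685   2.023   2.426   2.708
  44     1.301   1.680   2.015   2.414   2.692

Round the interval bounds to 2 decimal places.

The population standard deviation σ is unknown (only the sample standard deviation s is given), so use a t-interval with df = n - 1 = 36 - 1 = 35.

For 80% confidence with df = 35, t* = 1.306 (from t-table)

Standard error: SE = s/√n = 24/√36 = 4.000000

Margin of error: E = t* × SE = 1.306 × 4.000000 = 5.2240

T-interval: x̄ ± E = 88 ± 5.2240 = (82.7760, 93.2240)

Rounded to 2 decimal places:

(82.78, 93.22)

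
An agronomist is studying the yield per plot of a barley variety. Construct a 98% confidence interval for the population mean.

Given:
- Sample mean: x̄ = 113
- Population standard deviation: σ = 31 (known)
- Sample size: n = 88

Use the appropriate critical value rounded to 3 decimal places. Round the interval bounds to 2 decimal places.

The population standard deviation σ is known, so use a z-interval (standard normal critical value).

For 98% confidence, z* = 2.326 (from standard normal table)

Standard error: SE = σ/√n = 31/√88 = 3.304611

Margin of error: E = z* × SE = 2.326 × 3.304611 = 7.6865

Z-interval: x̄ ± E = 113 ± 7.6865 = (105.3135, 120.6865)

Rounded to 2 decimal places:

(105.31, 120.69)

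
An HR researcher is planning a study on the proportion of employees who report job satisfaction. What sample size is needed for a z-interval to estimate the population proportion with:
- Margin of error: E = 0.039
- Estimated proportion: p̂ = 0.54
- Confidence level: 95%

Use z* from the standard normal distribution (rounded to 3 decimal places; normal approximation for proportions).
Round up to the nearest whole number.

Using z* for proportion z-interval (normal approximation).

For 95% confidence, z* = 1.96 (from standard normal table)

Sample size formula for proportion z-interval: n = z*²p̂(1-p̂)/E²

n = 1.96² × 0.54 × 0.46 / 0.039²
  = 3.8416 × 0.2484 / 0.001521
  = 627.3856

Round up to the nearest whole number: n = 628

628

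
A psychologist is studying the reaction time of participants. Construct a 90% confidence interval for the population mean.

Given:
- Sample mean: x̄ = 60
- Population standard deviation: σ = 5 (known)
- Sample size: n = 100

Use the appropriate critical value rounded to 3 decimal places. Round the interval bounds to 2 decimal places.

The population standard deviation σ is known, so use a z-interval (standard normal critical value).

For 90% confidence, z* = 1.645 (from standard normal table)

Standard error: SE = σ/√n = 5/√100 = 0.500000

Margin of error: E = z* × SE = 1.645 × 0.500000 = 0.8225

Z-interval: x̄ ± E = 60 ± 0.8225 = (59.1775, 60.8225)

Rounded to 2 decimal places:

(59.18, 60.82)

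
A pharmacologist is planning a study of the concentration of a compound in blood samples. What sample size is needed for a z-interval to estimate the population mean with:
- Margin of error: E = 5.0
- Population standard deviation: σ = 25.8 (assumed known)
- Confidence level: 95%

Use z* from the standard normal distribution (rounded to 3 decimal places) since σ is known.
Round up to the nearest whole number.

Using z* since population σ is known (z-interval formula).

For 95% confidence, z* = 1.96 (from standard normal table)

Sample size formula for z-interval: n = (z*σ/E)²

n = (1.96 × 25.8 / 5.0)²
  = (10.113600)²
  = 102.2849

Round up to the nearest whole number: n = 103

103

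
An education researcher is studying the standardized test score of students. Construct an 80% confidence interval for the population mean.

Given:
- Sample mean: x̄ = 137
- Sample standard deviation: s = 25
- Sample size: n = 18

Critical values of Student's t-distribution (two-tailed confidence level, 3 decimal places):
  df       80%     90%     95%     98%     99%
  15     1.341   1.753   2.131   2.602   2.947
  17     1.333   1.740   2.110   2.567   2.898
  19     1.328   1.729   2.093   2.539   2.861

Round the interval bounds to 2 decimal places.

The population standard deviation σ is unknown (only the sample standard deviation s is given), so use a t-interval with df = n - 1 = 18 - 1 = 17.

For 80% confidence with df = 17, t* = 1.333 (from t-table)

Standard error: SE = s/√n = 25/√18 = 5.892557

Margin of error: E = t* × SE = 1.333 × 5.892557 = 7.8548

T-interval: x̄ ± E = 137 ± 7.8548 = (129.1452, 144.8548)

Rounded to 2 decimal places:

(129.15, 144.85)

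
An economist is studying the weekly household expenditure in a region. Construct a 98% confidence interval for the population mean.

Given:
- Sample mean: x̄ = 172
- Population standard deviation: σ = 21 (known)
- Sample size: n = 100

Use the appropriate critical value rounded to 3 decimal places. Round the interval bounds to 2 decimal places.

The population standard deviation σ is known, so use a z-interval (standard normal critical value).

For 98% confidence, z* = 2.326 (from standard normal table)

Standard error: SE = σ/√n = 21/√100 = 2.100000

Margin of error: E = z* × SE = 2.326 × 2.100000 = 4.8846

Z-interval: x̄ ± E = 172 ± 4.8846 = (167.1154, 176.8846)

Rounded to 2 decimal places:

(167.12, 176.88)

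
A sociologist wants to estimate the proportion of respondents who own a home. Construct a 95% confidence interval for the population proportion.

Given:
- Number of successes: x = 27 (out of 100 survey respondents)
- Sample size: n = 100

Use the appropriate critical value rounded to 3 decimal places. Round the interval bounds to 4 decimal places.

Sample proportion: p̂ = 27/100 = 0.270000

Check conditions for normal approximation:
  np̂ = 27 ≥ 10 ✓
  n(1-p̂) = 73 ≥ 10 ✓

The sample is large enough, so use a z-interval (normal approximation) for the proportion.

For 95% confidence, z* = 1.96 (from standard normal table)

Standard error: SE = √(p̂(1-p̂)/n) = √(0.270000×0.730000/100) = 0.04439595

Margin of error: E = z* × SE = 1.96 × 0.04439595 = 0.087016

Z-interval: p̂ ± E = 0.270000 ± 0.087016 = (0.182984, 0.357016)

Rounded to 4 decimal places:

(0.1830, 0.3570)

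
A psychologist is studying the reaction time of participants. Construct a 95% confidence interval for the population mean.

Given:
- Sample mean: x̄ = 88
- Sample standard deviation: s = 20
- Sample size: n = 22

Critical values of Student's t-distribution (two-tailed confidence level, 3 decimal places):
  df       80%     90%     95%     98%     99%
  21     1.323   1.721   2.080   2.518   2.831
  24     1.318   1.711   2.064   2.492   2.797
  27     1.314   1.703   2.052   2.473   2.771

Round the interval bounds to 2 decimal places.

The population standard deviation σ is unknown (only the sample standard deviation s is given), so use a t-interval with df = n - 1 = 22 - 1 = 21.

For 95% confidence with df = 21, t* = 2.080 (from t-table)

Standard error: SE = s/√n = 20/√22 = 4.264014

Margin of error: E = t* × SE = 2.080 × 4.264014 = 8.8691

T-interval: x̄ ± E = 88 ± 8.8691 = (79.1309, 96.8691)

Rounded to 2 decimal places:

(79.13, 96.87)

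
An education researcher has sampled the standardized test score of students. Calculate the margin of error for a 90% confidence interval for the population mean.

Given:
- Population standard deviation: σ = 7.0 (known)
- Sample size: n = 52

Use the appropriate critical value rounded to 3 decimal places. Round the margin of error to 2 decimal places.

The population standard deviation σ is known, so use the z-interval margin of error formula.

For 90% confidence, z* = 1.645 (from standard normal table)

Margin of error formula for z-interval: E = z* × σ/√n

E = 1.645 × 7.0/√52
  = 1.645 × 0.970725
  = 1.5968

Rounded to 2 decimal places:

1.60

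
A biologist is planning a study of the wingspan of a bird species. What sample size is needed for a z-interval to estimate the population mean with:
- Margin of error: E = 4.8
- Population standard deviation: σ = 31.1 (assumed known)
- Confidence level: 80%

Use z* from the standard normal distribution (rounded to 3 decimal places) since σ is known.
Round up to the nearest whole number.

Using z* since population σ is known (z-interval formula).

For 80% confidence, z* = 1.282 (from standard normal table)

Sample size formula for z-interval: n = (z*σ/E)²

n = (1.282 × 31.1 / 4.8)²
  = (8.306292)²
  = 68.9945

Round up to the nearest whole number: n = 69

69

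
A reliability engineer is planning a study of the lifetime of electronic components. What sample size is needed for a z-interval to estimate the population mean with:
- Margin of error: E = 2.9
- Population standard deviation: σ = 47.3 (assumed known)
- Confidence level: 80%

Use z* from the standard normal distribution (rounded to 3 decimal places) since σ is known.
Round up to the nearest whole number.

Using z* since population σ is known (z-interval formula).

For 80% confidence, z* = 1.282 (from standard normal table)

Sample size formula for z-interval: n = (z*σ/E)²

n = (1.282 × 47.3 / 2.9)²
  = (20.909862)²
  = 437.2223

Round up to the nearest whole number: n = 438

438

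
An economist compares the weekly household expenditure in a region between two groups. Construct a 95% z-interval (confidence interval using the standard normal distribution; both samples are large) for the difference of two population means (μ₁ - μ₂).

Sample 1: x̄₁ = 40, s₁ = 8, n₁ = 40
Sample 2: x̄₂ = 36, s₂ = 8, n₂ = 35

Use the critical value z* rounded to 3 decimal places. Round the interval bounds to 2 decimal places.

Both samples are large (n₁ = 40 ≥ 30, n₂ = 35 ≥ 30), so a z-interval for the difference of means applies.

Point estimate: x̄₁ - x̄₂ = 40 - 36 = 4

Standard error: SE = √(s₁²/n₁ + s₂²/n₂)
= √(8²/40 + 8²/35)
= √(1.600000 + 1.828571)
= 1.851640

For 95% confidence, z* = 1.96 (from standard normal table)
Margin of error: E = z* × SE = 1.96 × 1.851640 = 3.6292

Z-interval: (x̄₁ - x̄₂) ± E = 4 ± 3.6292 = (0.3708, 7.6292)

Rounded to 2 decimal places:

(0.37, 7.63)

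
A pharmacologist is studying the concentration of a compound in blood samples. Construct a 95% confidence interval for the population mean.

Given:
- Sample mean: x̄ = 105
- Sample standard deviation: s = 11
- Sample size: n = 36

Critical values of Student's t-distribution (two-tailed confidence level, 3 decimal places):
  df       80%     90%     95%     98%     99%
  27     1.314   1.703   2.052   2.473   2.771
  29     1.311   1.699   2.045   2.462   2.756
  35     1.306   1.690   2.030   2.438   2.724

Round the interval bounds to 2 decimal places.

The population standard deviation σ is unknown (only the sample standard deviation s is given), so use a t-interval with df = n - 1 = 36 - 1 = 35.

For 95% confidence with df = 35, t* = 2.030 (from t-table)

Standard error: SE = s/√n = 11/√36 = 1.833333

Margin of error: E = t* × SE = 2.030 × 1.833333 = 3.7217

T-interval: x̄ ± E = 105 ± 3.7217 = (101.2783, 108.7217)

Rounded to 2 decimal places:

(101.28, 108.72)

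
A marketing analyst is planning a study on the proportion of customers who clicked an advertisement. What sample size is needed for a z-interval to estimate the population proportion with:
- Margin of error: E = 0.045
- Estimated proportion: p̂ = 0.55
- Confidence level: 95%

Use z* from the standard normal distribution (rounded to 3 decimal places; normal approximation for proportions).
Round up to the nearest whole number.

Using z* for proportion z-interval (normal approximation).

For 95% confidence, z* = 1.96 (from standard normal table)

Sample size formula for proportion z-interval: n = z*²p̂(1-p̂)/E²

n = 1.96² × 0.55 × 0.45 / 0.045²
  = 3.8416 × 0.2475 / 0.002025
  = 469.5289

Round up to the nearest whole number: n = 470

470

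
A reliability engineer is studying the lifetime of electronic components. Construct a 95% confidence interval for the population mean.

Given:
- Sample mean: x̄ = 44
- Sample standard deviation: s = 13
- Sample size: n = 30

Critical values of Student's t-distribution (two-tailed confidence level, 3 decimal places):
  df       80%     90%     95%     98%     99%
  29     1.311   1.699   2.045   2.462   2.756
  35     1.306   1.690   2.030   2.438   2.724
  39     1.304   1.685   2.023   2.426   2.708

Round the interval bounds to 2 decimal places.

The population standard deviation σ is unknown (only the sample standard deviation s is given), so use a t-interval with df = n - 1 = 30 - 1 = 29.

For 95% confidence with df = 29, t* = 2.045 (from t-table)

Standard error: SE = s/√n = 13/√30 = 2.373464

Margin of error: E = t* × SE = 2.045 × 2.373464 = 4.8537

T-interval: x̄ ± E = 44 ± 4.8537 = (39.1463, 48.8537)

Rounded to 2 decimal places:

(39.15, 48.85)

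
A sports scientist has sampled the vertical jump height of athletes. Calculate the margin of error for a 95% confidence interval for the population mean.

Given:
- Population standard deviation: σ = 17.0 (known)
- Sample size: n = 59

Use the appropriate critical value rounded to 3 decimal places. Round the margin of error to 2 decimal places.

The population standard deviation σ is known, so use the z-interval margin of error formula.

For 95% confidence, z* = 1.96 (from standard normal table)

Margin of error formula for z-interval: E = z* × σ/√n

E = 1.96 × 17.0/√59
  = 1.96 × 2.213211
  = 4.3379

Rounded to 2 decimal places:

4.34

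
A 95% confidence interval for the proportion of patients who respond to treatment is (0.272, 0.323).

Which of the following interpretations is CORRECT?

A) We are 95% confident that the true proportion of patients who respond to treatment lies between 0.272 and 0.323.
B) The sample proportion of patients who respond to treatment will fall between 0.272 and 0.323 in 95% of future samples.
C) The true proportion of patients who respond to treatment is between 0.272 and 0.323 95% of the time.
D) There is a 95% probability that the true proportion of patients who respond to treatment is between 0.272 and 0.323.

A confidence interval represents our confidence in the procedure, not a probability statement about the parameter.

Key concept: If we repeated this sampling process many times and computed a 95% CI each time, about 95% of those intervals would contain the true population parameter.

For this specific interval (0.272, 0.323):
- Midpoint (point estimate): 0.2975
- Margin of error: 0.0255

The correct interpretation is the one stating confidence that the true parameter lies in the interval — option A.

A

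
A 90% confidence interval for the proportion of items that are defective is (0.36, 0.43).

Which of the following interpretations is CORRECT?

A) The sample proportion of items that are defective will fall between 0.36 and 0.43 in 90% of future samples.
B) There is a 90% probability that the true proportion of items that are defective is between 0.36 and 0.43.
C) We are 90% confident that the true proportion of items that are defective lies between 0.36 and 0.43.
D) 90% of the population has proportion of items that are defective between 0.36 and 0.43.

A confidence interval represents our confidence in the procedure, not a probability statement about the parameter.

Key concept: If we repeated this sampling process many times and computed a 90% CI each time, about 90% of those intervals would contain the true population parameter.

For this specific interval (0.36, 0.43):
- Midpoint (point estimate): 0.395
- Margin of error: 0.035

The correct interpretation is the one stating confidence that the true parameter lies in the interval — option C.

C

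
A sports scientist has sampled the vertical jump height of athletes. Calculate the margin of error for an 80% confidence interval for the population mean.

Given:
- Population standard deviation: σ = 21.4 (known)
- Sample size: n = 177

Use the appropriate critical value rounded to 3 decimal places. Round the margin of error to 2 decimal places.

The population standard deviation σ is known, so use the z-interval margin of error formula.

For 80% confidence, z* = 1.282 (from standard normal table)

Margin of error formula for z-interval: E = z* × σ/√n

E = 1.282 × 21.4/√177
  = 1.282 × 1.608522
  = 2.0621

Rounded to 2 decimal places:

2.06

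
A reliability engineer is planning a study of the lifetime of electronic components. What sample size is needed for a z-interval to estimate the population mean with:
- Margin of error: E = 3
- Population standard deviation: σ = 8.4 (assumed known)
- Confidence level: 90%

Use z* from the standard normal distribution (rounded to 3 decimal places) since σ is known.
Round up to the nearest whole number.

Using z* since population σ is known (z-interval formula).

For 90% confidence, z* = 1.645 (from standard normal table)

Sample size formula for z-interval: n = (z*σ/E)²

n = (1.645 × 8.4 / 3)²
  = (4.606000)²
  = 21.2152

Round up to the nearest whole number: n = 22

22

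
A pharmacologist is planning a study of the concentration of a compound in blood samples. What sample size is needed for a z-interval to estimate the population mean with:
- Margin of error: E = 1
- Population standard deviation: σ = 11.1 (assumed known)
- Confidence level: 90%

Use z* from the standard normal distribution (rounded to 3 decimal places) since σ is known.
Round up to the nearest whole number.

Using z* since population σ is known (z-interval formula).

For 90% confidence, z* = 1.645 (from standard normal table)

Sample size formula for z-interval: n = (z*σ/E)²

n = (1.645 × 11.1 / 1)²
  = (18.259500)²
  = 333.4093

Round up to the nearest whole number: n = 334

334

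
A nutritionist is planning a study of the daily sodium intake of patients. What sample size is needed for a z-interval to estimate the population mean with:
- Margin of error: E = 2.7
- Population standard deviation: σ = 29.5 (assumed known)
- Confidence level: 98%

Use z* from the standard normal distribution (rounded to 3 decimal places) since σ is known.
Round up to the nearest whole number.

Using z* since population σ is known (z-interval formula).

For 98% confidence, z* = 2.326 (from standard normal table)

Sample size formula for z-interval: n = (z*σ/E)²

n = (2.326 × 29.5 / 2.7)²
  = (25.413704)²
  = 645.8563

Round up to the nearest whole number: n = 646

646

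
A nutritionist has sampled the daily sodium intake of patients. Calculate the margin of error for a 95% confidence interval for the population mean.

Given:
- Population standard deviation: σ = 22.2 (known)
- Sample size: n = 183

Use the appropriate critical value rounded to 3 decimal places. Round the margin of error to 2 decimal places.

The population standard deviation σ is known, so use the z-interval margin of error formula.

For 95% confidence, z* = 1.96 (from standard normal table)

Margin of error formula for z-interval: E = z* × σ/√n

E = 1.96 × 22.2/√183
  = 1.96 × 1.641071
  = 3.2165

Rounded to 2 decimal places:

3.22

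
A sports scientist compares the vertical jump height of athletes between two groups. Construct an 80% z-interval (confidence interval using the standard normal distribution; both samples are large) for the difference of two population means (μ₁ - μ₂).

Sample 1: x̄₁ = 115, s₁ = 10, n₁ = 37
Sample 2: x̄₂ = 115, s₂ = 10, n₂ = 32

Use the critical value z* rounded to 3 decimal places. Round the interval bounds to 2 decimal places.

Both samples are large (n₁ = 37 ≥ 30, n₂ = 32 ≥ 30), so a z-interval for the difference of means applies.

Point estimate: x̄₁ - x̄₂ = 115 - 115 = 0

Standard error: SE = √(s₁²/n₁ + s₂²/n₂)
= √(10²/37 + 10²/32)
= √(2.702703 + 3.125000)
= 2.414064

For 80% confidence, z* = 1.282 (from standard normal table)
Margin of error: E = z* × SE = 1.282 × 2.414064 = 3.0948

Z-interval: (x̄₁ - x̄₂) ± E = 0 ± 3.0948 = (-3.0948, 3.0948)

Rounded to 2 decimal places:

(-3.09, 3.09)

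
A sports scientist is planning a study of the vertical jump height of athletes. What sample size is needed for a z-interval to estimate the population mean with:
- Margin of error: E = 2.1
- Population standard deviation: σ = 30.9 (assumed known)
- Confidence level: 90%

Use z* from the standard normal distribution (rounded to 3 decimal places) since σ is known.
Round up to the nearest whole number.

Using z* since population σ is known (z-interval formula).

For 90% confidence, z* = 1.645 (from standard normal table)

Sample size formula for z-interval: n = (z*σ/E)²

n = (1.645 × 30.9 / 2.1)²
  = (24.205000)²
  = 585.8820

Round up to the nearest whole number: n = 586

586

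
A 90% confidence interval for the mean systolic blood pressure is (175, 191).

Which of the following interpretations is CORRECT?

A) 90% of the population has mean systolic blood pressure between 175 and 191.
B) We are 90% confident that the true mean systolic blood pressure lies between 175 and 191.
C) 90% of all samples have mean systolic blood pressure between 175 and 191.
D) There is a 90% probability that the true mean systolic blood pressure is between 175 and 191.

A confidence interval represents our confidence in the procedure, not a probability statement about the parameter.

Key concept: If we repeated this sampling process many times and computed a 90% CI each time, about 90% of those intervals would contain the true population parameter.

For this specific interval (175, 191):
- Midpoint (point estimate): 183
- Margin of error: 8

The correct interpretation is the one stating confidence that the true parameter lies in the interval — option B.

B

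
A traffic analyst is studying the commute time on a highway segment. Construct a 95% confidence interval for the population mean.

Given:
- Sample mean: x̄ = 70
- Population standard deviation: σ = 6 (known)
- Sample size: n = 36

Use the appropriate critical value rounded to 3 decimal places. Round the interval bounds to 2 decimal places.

The population standard deviation σ is known, so use a z-interval (standard normal critical value).

For 95% confidence, z* = 1.96 (from standard normal table)

Standard error: SE = σ/√n = 6/√36 = 1.000000

Margin of error: E = z* × SE = 1.96 × 1.000000 = 1.9600

Z-interval: x̄ ± E = 70 ± 1.9600 = (68.0400, 71.9600)

Rounded to 2 decimal places:

(68.04, 71.96)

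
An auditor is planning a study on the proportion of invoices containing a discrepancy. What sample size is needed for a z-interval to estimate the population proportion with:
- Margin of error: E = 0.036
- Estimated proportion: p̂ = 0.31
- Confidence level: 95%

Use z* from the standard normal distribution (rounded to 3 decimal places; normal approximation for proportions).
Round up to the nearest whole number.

Using z* for proportion z-interval (normal approximation).

For 95% confidence, z* = 1.96 (from standard normal table)

Sample size formula for proportion z-interval: n = z*²p̂(1-p̂)/E²

n = 1.96² × 0.31 × 0.69 / 0.036²
  = 3.8416 × 0.2139 / 0.001296
  = 634.0419

Round up to the nearest whole number: n = 635

635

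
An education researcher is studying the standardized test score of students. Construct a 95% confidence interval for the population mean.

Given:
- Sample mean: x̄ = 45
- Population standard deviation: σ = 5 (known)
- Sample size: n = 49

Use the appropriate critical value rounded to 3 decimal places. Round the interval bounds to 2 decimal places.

The population standard deviation σ is known, so use a z-interval (standard normal critical value).

For 95% confidence, z* = 1.96 (from standard normal table)

Standard error: SE = σ/√n = 5/√49 = 0.714286

Margin of error: E = z* × SE = 1.96 × 0.714286 = 1.4000

Z-interval: x̄ ± E = 45 ± 1.4000 = (43.6000, 46.4000)

Rounded to 2 decimal places:

(43.60, 46.40)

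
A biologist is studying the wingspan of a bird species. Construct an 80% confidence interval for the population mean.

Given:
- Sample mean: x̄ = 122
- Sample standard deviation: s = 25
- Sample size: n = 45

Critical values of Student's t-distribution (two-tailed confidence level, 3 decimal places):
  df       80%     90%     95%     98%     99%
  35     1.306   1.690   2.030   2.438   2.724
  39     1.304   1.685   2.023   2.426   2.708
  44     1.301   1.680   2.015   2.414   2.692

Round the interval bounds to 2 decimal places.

The population standard deviation σ is unknown (only the sample standard deviation s is given), so use a t-interval with df = n - 1 = 45 - 1 = 44.

For 80% confidence with df = 44, t* = 1.301 (from t-table)

Standard error: SE = s/√n = 25/√45 = 3.726780

Margin of error: E = t* × SE = 1.301 × 3.726780 = 4.8485

T-interval: x̄ ± E = 122 ± 4.8485 = (117.1515, 126.8485)

Rounded to 2 decimal places:

(117.15, 126.85)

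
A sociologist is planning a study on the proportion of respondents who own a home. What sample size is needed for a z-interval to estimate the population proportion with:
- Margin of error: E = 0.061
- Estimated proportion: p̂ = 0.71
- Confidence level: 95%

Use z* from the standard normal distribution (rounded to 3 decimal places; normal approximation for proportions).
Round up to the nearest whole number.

Using z* for proportion z-interval (normal approximation).

For 95% confidence, z* = 1.96 (from standard normal table)

Sample size formula for proportion z-interval: n = z*²p̂(1-p̂)/E²

n = 1.96² × 0.71 × 0.29 / 0.061²
  = 3.8416 × 0.2059 / 0.003721
  = 212.5734

Round up to the nearest whole number: n = 213

213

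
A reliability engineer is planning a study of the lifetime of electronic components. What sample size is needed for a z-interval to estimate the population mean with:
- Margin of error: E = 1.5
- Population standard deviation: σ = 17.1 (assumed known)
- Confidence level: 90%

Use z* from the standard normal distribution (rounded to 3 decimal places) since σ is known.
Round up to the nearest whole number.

Using z* since population σ is known (z-interval formula).

For 90% confidence, z* = 1.645 (from standard normal table)

Sample size formula for z-interval: n = (z*σ/E)²

n = (1.645 × 17.1 / 1.5)²
  = (18.753000)²
  = 351.6750

Round up to the nearest whole number: n = 352

352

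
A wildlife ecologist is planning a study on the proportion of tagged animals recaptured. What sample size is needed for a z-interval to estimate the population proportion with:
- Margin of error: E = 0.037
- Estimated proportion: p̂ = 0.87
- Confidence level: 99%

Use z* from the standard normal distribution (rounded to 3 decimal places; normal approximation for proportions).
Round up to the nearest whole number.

Using z* for proportion z-interval (normal approximation).

For 99% confidence, z* = 2.576 (from standard normal table)

Sample size formula for proportion z-interval: n = z*²p̂(1-p̂)/E²

n = 2.576² × 0.87 × 0.13 / 0.037²
  = 6.635776 × 0.1131 / 0.001369
  = 548.2149

Round up to the nearest whole number: n = 549

549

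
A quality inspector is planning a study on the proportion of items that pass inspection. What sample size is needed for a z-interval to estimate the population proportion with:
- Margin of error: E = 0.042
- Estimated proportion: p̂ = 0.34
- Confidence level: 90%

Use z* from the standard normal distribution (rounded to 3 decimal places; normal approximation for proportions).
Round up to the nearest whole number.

Using z* for proportion z-interval (normal approximation).

For 90% confidence, z* = 1.645 (from standard normal table)

Sample size formula for proportion z-interval: n = z*²p̂(1-p̂)/E²

n = 1.645² × 0.34 × 0.66 / 0.042²
  = 2.706025 × 0.2244 / 0.001764
  = 344.2358

Round up to the nearest whole number: n = 345

345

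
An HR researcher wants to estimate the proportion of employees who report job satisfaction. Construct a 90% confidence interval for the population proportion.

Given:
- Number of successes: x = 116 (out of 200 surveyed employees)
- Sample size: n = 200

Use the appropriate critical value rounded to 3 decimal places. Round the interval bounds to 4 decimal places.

Sample proportion: p̂ = 116/200 = 0.580000

Check conditions for normal approximation:
  np̂ = 116 ≥ 10 ✓
  n(1-p̂) = 84 ≥ 10 ✓

The sample is large enough, so use a z-interval (normal approximation) for the proportion.

For 90% confidence, z* = 1.645 (from standard normal table)

Standard error: SE = √(p̂(1-p̂)/n) = √(0.580000×0.420000/200) = 0.03489986

Margin of error: E = z* × SE = 1.645 × 0.03489986 = 0.057410

Z-interval: p̂ ± E = 0.580000 ± 0.057410 = (0.522590, 0.637410)

Rounded to 4 decimal places:

(0.5226, 0.6374)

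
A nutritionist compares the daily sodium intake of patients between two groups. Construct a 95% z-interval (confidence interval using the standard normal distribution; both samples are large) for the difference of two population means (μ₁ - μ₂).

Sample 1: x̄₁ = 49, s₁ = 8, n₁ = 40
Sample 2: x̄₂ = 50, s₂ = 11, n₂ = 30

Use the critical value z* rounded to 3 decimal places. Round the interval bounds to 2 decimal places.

Both samples are large (n₁ = 40 ≥ 30, n₂ = 30 ≥ 30), so a z-interval for the difference of means applies.

Point estimate: x̄₁ - x̄₂ = 49 - 50 = -1

Standard error: SE = √(s₁²/n₁ + s₂²/n₂)
= √(8²/40 + 11²/30)
= √(1.600000 + 4.033333)
= 2.373464

For 95% confidence, z* = 1.96 (from standard normal table)
Margin of error: E = z* × SE = 1.96 × 2.373464 = 4.6520

Z-interval: (x̄₁ - x̄₂) ± E = -1 ± 4.6520 = (-5.6520, 3.6520)

Rounded to 2 decimal places:

(-5.65, 3.65)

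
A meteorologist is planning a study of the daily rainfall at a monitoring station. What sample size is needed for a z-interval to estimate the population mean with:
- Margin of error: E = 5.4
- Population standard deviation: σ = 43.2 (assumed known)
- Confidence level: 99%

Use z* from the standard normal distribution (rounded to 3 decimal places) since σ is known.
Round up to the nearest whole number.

Using z* since population σ is known (z-interval formula).

For 99% confidence, z* = 2.576 (from standard normal table)

Sample size formula for z-interval: n = (z*σ/E)²

n = (2.576 × 43.2 / 5.4)²
  = (20.608000)²
  = 424.6897

Round up to the nearest whole number: n = 425

425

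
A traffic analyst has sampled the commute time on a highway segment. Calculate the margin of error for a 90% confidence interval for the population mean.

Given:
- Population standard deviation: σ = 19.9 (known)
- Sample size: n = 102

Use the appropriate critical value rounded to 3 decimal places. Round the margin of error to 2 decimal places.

The population standard deviation σ is known, so use the z-interval margin of error formula.

For 90% confidence, z* = 1.645 (from standard normal table)

Margin of error formula for z-interval: E = z* × σ/√n

E = 1.645 × 19.9/√102
  = 1.645 × 1.970394
  = 3.2413

Rounded to 2 decimal places:

3.24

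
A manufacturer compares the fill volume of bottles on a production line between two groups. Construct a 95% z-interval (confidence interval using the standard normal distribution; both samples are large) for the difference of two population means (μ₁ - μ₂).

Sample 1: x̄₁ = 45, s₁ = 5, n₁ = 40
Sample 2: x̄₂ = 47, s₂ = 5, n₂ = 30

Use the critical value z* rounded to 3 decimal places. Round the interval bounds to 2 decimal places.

Both samples are large (n₁ = 40 ≥ 30, n₂ = 30 ≥ 30), so a z-interval for the difference of means applies.

Point estimate: x̄₁ - x̄₂ = 45 - 47 = -2

Standard error: SE = √(s₁²/n₁ + s₂²/n₂)
= √(5²/40 + 5²/30)
= √(0.625000 + 0.833333)
= 1.207615

For 95% confidence, z* = 1.96 (from standard normal table)
Margin of error: E = z* × SE = 1.96 × 1.207615 = 2.3669

Z-interval: (x̄₁ - x̄₂) ± E = -2 ± 2.3669 = (-4.3669, 0.3669)

Rounded to 2 decimal places:

(-4.37, 0.37)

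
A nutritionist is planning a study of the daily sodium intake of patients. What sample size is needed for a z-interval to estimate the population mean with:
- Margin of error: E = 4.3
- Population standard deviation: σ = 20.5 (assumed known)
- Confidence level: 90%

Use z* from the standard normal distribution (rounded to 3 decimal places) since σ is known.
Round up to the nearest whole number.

Using z* since population σ is known (z-interval formula).

For 90% confidence, z* = 1.645 (from standard normal table)

Sample size formula for z-interval: n = (z*σ/E)²

n = (1.645 × 20.5 / 4.3)²
  = (7.842442)²
  = 61.5039

Round up to the nearest whole number: n = 62

62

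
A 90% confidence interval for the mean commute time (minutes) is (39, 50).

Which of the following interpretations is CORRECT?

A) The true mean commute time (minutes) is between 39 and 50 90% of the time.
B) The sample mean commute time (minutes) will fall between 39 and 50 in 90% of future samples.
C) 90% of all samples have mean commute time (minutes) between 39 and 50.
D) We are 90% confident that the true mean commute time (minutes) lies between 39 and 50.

A confidence interval represents our confidence in the procedure, not a probability statement about the parameter.

Key concept: If we repeated this sampling process many times and computed a 90% CI each time, about 90% of those intervals would contain the true population parameter.

For this specific interval (39, 50):
- Midpoint (point estimate): 44.5
- Margin of error: 5.5

The correct interpretation is the one stating confidence that the true parameter lies in the interval — option D.

D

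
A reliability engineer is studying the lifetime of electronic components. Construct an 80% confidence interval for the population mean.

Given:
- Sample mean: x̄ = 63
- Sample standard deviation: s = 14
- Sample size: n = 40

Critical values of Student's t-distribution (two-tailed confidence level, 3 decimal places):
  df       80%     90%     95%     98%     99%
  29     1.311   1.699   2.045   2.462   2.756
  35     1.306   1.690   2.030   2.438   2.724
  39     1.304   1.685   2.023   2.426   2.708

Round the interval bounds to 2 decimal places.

The population standard deviation σ is unknown (only the sample standard deviation s is given), so use a t-interval with df = n - 1 = 40 - 1 = 39.

For 80% confidence with df = 39, t* = 1.304 (from t-table)

Standard error: SE = s/√n = 14/√40 = 2.213594

Margin of error: E = t* × SE = 1.304 × 2.213594 = 2.8865

T-interval: x̄ ± E = 63 ± 2.8865 = (60.1135, 65.8865)

Rounded to 2 decimal places:

(60.11, 65.89)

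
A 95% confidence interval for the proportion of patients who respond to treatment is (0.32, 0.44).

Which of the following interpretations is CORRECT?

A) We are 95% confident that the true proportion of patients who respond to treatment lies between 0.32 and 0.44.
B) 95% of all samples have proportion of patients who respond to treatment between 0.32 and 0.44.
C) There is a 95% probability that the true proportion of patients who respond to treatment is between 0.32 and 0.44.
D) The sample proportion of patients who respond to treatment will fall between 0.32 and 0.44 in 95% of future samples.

A confidence interval represents our confidence in the procedure, not a probability statement about the parameter.

Key concept: If we repeated this sampling process many times and computed a 95% CI each time, about 95% of those intervals would contain the true population parameter.

For this specific interval (0.32, 0.44):
- Midpoint (point estimate): 0.38
- Margin of error: 0.06

The correct interpretation is the one stating confidence that the true parameter lies in the interval — option A.

A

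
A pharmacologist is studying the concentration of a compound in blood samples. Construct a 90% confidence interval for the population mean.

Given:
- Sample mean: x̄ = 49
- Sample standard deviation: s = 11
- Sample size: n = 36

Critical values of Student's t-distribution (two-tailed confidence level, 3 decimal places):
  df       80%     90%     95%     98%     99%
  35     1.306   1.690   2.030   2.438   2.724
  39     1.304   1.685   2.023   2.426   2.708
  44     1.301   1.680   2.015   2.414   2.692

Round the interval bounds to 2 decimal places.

The population standard deviation σ is unknown (only the sample standard deviation s is given), so use a t-interval with df = n - 1 = 36 - 1 = 35.

For 90% confidence with df = 35, t* = 1.690 (from t-table)

Standard error: SE = s/√n = 11/√36 = 1.833333

Margin of error: E = t* × SE = 1.690 × 1.833333 = 3.0983

T-interval: x̄ ± E = 49 ± 3.0983 = (45.9017, 52.0983)

Rounded to 2 decimal places:

(45.90, 52.10)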